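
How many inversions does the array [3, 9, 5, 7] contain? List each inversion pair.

Finding inversions in [3, 9, 5, 7]:

(1, 2): arr[1]=9 > arr[2]=5
(1, 3): arr[1]=9 > arr[3]=7

Total inversions: 2

The array has 2 inversion(s): (1,2), (1,3). Each pair (i,j) satisfies i < j and arr[i] > arr[j].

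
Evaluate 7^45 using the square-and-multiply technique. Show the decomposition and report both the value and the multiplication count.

Computing 7^45 by squaring (build up from 7^1; each line after the first costs one multiplication):

7^1 = 7
7^2 = (7^1)^2 = 7^2 = 49
7^4 = (7^2)^2 = 49^2 = 2401
7^5 = 7 * 7^4 = 7 * 2401 = 16807
7^10 = (7^5)^2 = 16807^2 = 282475249
7^11 = 7 * 7^10 = 7 * 282475249 = 1977326743
7^22 = (7^11)^2 = 1977326743^2 = 3909821048582988049
7^44 = (7^22)^2 = 3909821048582988049^2 = 15286700631942576193765185769276826401
7^45 = 7 * 7^44 = 7 * 15286700631942576193765185769276826401 = 107006904423598033356356300384937784807

Result: 107006904423598033356356300384937784807
Multiplications needed: 8 (8 lines after 7^1)

7^45 = 107006904423598033356356300384937784807. Using exponentiation by squaring, this requires 8 multiplications. The key idea: if the exponent is even, square the half-power; if odd, multiply by the base once.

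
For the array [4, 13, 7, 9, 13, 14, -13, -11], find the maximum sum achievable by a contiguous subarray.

Using Kadane's algorithm on [4, 13, 7, 9, 13, 14, -13, -11]:

Scanning through the array:
Position 1 (value 13): max_ending_here = 17, max_so_far = 17
Position 2 (value 7): max_ending_here = 24, max_so_far = 24
Position 3 (value 9): max_ending_here = 33, max_so_far = 33
Position 4 (value 13): max_ending_here = 46, max_so_far = 46
Position 5 (value 14): max_ending_here = 60, max_so_far = 60
Position 6 (value -13): max_ending_here = 47, max_so_far = 60
Position 7 (value -11): max_ending_here = 36, max_so_far = 60

Maximum subarray: [4, 13, 7, 9, 13, 14]
Maximum sum: 60

The maximum subarray is [4, 13, 7, 9, 13, 14] with sum 60. This subarray runs from index 0 to index 5.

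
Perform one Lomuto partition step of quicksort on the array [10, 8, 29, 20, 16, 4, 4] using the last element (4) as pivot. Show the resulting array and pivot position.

Lomuto partition with pivot = 4:

Initial array: [10, 8, 29, 20, 16, 4, 4]

arr[0]=10 > 4: no swap
arr[1]=8 > 4: no swap
arr[2]=29 > 4: no swap
arr[3]=20 > 4: no swap
arr[4]=16 > 4: no swap
arr[5]=4 <= 4: swap with position 0, array becomes [4, 8, 29, 20, 16, 10, 4]

Place pivot at position 1: [4, 4, 29, 20, 16, 10, 8]
Pivot position: 1

After partitioning with pivot 4, the array becomes [4, 4, 29, 20, 16, 10, 8]. The pivot is placed at index 1. All elements to the left of the pivot are <= 4, and all elements to the right are > 4.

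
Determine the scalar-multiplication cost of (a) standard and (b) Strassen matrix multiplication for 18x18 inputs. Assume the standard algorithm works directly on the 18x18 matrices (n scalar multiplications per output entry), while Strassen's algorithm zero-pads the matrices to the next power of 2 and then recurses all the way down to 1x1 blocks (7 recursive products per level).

Matrix multiplication for 18x18 matrices:

Strassen's algorithm requires power-of-2 dimensions. Pad 18x18 to 32x32 (next power of 2).

Standard algorithm: 18^3 = 5832 multiplications
Strassen's algorithm: 7^(log2(32)) = 7^5 = 16807 multiplications
Difference: 5832 - 16807 = -10975 (Strassen uses MORE here due to padding overhead — for small or just-over-power-of-2 n, padding can outweigh the per-level savings)

Standard: 5832 multiplications (18^3). Strassen: 16807 multiplications (7^5, after padding to 32x32). Strassen reduces 8 recursive multiplications to 7 at each level.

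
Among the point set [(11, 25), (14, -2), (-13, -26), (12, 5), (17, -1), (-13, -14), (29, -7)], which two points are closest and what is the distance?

Computing all pairwise distances among 7 points:

d((11, 25), (14, -2)) = 27.1662
d((11, 25), (-13, -26)) = 56.3649
d((11, 25), (12, 5)) = 20.025
d((11, 25), (17, -1)) = 26.6833
d((11, 25), (-13, -14)) = 45.793
d((11, 25), (29, -7)) = 36.7151
d((14, -2), (-13, -26)) = 36.1248
d((14, -2), (12, 5)) = 7.2801
d((14, -2), (17, -1)) = 3.1623 <-- minimum
d((14, -2), (-13, -14)) = 29.5466
d((14, -2), (29, -7)) = 15.8114
d((-13, -26), (12, 5)) = 39.8246
d((-13, -26), (17, -1)) = 39.0512
d((-13, -26), (-13, -14)) = 12.0
d((-13, -26), (29, -7)) = 46.0977
d((12, 5), (17, -1)) = 7.8102
d((12, 5), (-13, -14)) = 31.4006
d((12, 5), (29, -7)) = 20.8087
d((17, -1), (-13, -14)) = 32.6956
d((17, -1), (29, -7)) = 13.4164
d((-13, -14), (29, -7)) = 42.5793

Closest pair: (14, -2) and (17, -1) with distance 3.1623

The closest pair is (14, -2) and (17, -1) with Euclidean distance 3.1623. For 7 points, brute-force pairwise comparison is shown above. For large n, the divide-and-conquer algorithm (sort by x, recurse on halves, check the dividing strip) achieves O(n log n).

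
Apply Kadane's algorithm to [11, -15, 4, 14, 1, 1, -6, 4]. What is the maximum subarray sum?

Using Kadane's algorithm on [11, -15, 4, 14, 1, 1, -6, 4]:

Scanning through the array:
Position 1 (value -15): max_ending_here = -4, max_so_far = 11
Position 2 (value 4): max_ending_here = 4, max_so_far = 11
Position 3 (value 14): max_ending_here = 18, max_so_far = 18
Position 4 (value 1): max_ending_here = 19, max_so_far = 19
Position 5 (value 1): max_ending_here = 20, max_so_far = 20
Position 6 (value -6): max_ending_here = 14, max_so_far = 20
Position 7 (value 4): max_ending_here = 18, max_so_far = 20

Maximum subarray: [4, 14, 1, 1]
Maximum sum: 20

The maximum subarray is [4, 14, 1, 1] with sum 20. This subarray runs from index 2 to index 5.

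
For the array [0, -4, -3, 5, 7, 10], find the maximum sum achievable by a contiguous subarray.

Using Kadane's algorithm on [0, -4, -3, 5, 7, 10]:

Scanning through the array:
Position 1 (value -4): max_ending_here = -4, max_so_far = 0
Position 2 (value -3): max_ending_here = -3, max_so_far = 0
Position 3 (value 5): max_ending_here = 5, max_so_far = 5
Position 4 (value 7): max_ending_here = 12, max_so_far = 12
Position 5 (value 10): max_ending_here = 22, max_so_far = 22

Maximum subarray: [5, 7, 10]
Maximum sum: 22

The maximum subarray is [5, 7, 10] with sum 22. This subarray runs from index 3 to index 5.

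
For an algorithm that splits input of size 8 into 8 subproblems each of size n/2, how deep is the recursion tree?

For divide and conquer with division factor 2:

Problem sizes at each level:
Level 0: 8
Level 1: 4
Level 2: 2
Level 3: 1

The root is level 0 and the size-1 base case is level 3 (the tree spans levels 0 through 3, i.e. 4 levels counting the root), so the depth is the number of divisions: log_2(8) = 3

The recursion tree depth is log_2(8) = 3. At each level, the problem size is divided by 2, so it takes 3 divisions to reduce to a base case of size 1. The algorithm makes 8 recursive calls at each level.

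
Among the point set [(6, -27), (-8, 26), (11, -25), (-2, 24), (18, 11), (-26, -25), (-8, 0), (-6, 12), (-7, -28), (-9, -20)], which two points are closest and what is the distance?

Computing all pairwise distances among 10 points:

d((6, -27), (-8, 26)) = 54.8179
d((6, -27), (11, -25)) = 5.3852 <-- minimum
d((6, -27), (-2, 24)) = 51.6236
d((6, -27), (18, 11)) = 39.8497
d((6, -27), (-26, -25)) = 32.0624
d((6, -27), (-8, 0)) = 30.4138
d((6, -27), (-6, 12)) = 40.8044
d((6, -27), (-7, -28)) = 13.0384
d((6, -27), (-9, -20)) = 16.5529
d((-8, 26), (11, -25)) = 54.4243
d((-8, 26), (-2, 24)) = 6.3246
d((-8, 26), (18, 11)) = 30.0167
d((-8, 26), (-26, -25)) = 54.0833
d((-8, 26), (-8, 0)) = 26.0
d((-8, 26), (-6, 12)) = 14.1421
d((-8, 26), (-7, -28)) = 54.0093
d((-8, 26), (-9, -20)) = 46.0109
d((11, -25), (-2, 24)) = 50.6952
d((11, -25), (18, 11)) = 36.6742
d((11, -25), (-26, -25)) = 37.0
d((11, -25), (-8, 0)) = 31.4006
d((11, -25), (-6, 12)) = 40.7185
d((11, -25), (-7, -28)) = 18.2483
d((11, -25), (-9, -20)) = 20.6155
d((-2, 24), (18, 11)) = 23.8537
d((-2, 24), (-26, -25)) = 54.5619
d((-2, 24), (-8, 0)) = 24.7386
d((-2, 24), (-6, 12)) = 12.6491
d((-2, 24), (-7, -28)) = 52.2398
d((-2, 24), (-9, -20)) = 44.5533
d((18, 11), (-26, -25)) = 56.8507
d((18, 11), (-8, 0)) = 28.2312
d((18, 11), (-6, 12)) = 24.0208
d((18, 11), (-7, -28)) = 46.3249
d((18, 11), (-9, -20)) = 41.1096
d((-26, -25), (-8, 0)) = 30.8058
d((-26, -25), (-6, 12)) = 42.0595
d((-26, -25), (-7, -28)) = 19.2354
d((-26, -25), (-9, -20)) = 17.72
d((-8, 0), (-6, 12)) = 12.1655
d((-8, 0), (-7, -28)) = 28.0179
d((-8, 0), (-9, -20)) = 20.025
d((-6, 12), (-7, -28)) = 40.0125
d((-6, 12), (-9, -20)) = 32.1403
d((-7, -28), (-9, -20)) = 8.2462

Closest pair: (6, -27) and (11, -25) with distance 5.3852

The closest pair is (6, -27) and (11, -25) with Euclidean distance 5.3852. For 10 points, brute-force pairwise comparison is shown above. For large n, the divide-and-conquer algorithm (sort by x, recurse on halves, check the dividing strip) achieves O(n log n).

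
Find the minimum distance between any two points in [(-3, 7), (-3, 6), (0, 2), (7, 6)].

Computing all pairwise distances among 4 points:

d((-3, 7), (-3, 6)) = 1.0 <-- minimum
d((-3, 7), (0, 2)) = 5.831
d((-3, 7), (7, 6)) = 10.0499
d((-3, 6), (0, 2)) = 5.0
d((-3, 6), (7, 6)) = 10.0
d((0, 2), (7, 6)) = 8.0623

Closest pair: (-3, 7) and (-3, 6) with distance 1.0

The closest pair is (-3, 7) and (-3, 6) with Euclidean distance 1.0. For 4 points, brute-force pairwise comparison is shown above. For large n, the divide-and-conquer algorithm (sort by x, recurse on halves, check the dividing strip) achieves O(n log n).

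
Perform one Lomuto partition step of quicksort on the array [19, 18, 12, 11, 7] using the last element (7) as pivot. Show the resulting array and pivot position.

Lomuto partition with pivot = 7:

Initial array: [19, 18, 12, 11, 7]

arr[0]=19 > 7: no swap
arr[1]=18 > 7: no swap
arr[2]=12 > 7: no swap
arr[3]=11 > 7: no swap

Place pivot at position 0: [7, 18, 12, 11, 19]
Pivot position: 0

After partitioning with pivot 7, the array becomes [7, 18, 12, 11, 19]. The pivot is placed at index 0. All elements to the left of the pivot are <= 7, and all elements to the right are > 7.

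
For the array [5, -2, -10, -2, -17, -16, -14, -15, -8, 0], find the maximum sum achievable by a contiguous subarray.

Using Kadane's algorithm on [5, -2, -10, -2, -17, -16, -14, -15, -8, 0]:

Scanning through the array:
Position 1 (value -2): max_ending_here = 3, max_so_far = 5
Position 2 (value -10): max_ending_here = -7, max_so_far = 5
Position 3 (value -2): max_ending_here = -2, max_so_far = 5
Position 4 (value -17): max_ending_here = -17, max_so_far = 5
Position 5 (value -16): max_ending_here = -16, max_so_far = 5
Position 6 (value -14): max_ending_here = -14, max_so_far = 5
Position 7 (value -15): max_ending_here = -15, max_so_far = 5
Position 8 (value -8): max_ending_here = -8, max_so_far = 5
Position 9 (value 0): max_ending_here = 0, max_so_far = 5

Maximum subarray: [5]
Maximum sum: 5

The maximum subarray is [5] with sum 5. This subarray runs from index 0 to index 0.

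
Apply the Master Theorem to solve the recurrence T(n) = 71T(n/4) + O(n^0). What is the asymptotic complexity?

Master Theorem for T(n) = 71T(n/4) + O(n^0):

a = 71, b = 4, c = 0
log_b(a) = log_4(71) = 3.0749

Case 1: c = 0 < log_4(71) = 3.0749
T(n) = O(n^(log_4 71))

For T(n) = 71T(n/4) + O(n^0): log_4(71) = 3.0749. This is Case 1 of the Master Theorem (c < log_b(a), work dominated by leaves), giving O(n^(log_4 71)).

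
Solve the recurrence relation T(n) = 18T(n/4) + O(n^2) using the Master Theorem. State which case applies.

Master Theorem for T(n) = 18T(n/4) + O(n^2):

a = 18, b = 4, c = 2
log_b(a) = log_4(18) = 2.0850

Case 1: c = 2 < log_4(18) = 2.0850
T(n) = O(n^(log_4 18))

For T(n) = 18T(n/4) + O(n^2): log_4(18) = 2.0850. This is Case 1 of the Master Theorem (c < log_b(a), work dominated by leaves), giving O(n^(log_4 18)).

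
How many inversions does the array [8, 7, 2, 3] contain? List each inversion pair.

Finding inversions in [8, 7, 2, 3]:

(0, 1): arr[0]=8 > arr[1]=7
(0, 2): arr[0]=8 > arr[2]=2
(0, 3): arr[0]=8 > arr[3]=3
(1, 2): arr[1]=7 > arr[2]=2
(1, 3): arr[1]=7 > arr[3]=3

Total inversions: 5

The array has 5 inversion(s): (0,1), (0,2), (0,3), (1,2), (1,3). Each pair (i,j) satisfies i < j and arr[i] > arr[j].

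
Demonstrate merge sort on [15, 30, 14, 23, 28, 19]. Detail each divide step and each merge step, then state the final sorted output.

Merge sort trace:

Split: [15, 30, 14, 23, 28, 19] -> [15, 30, 14] and [23, 28, 19]
  Split: [15, 30, 14] -> [15] and [30, 14]
    Split: [30, 14] -> [30] and [14]
    Merge: [30] + [14] -> [14, 30]
  Merge: [15] + [14, 30] -> [14, 15, 30]
  Split: [23, 28, 19] -> [23] and [28, 19]
    Split: [28, 19] -> [28] and [19]
    Merge: [28] + [19] -> [19, 28]
  Merge: [23] + [19, 28] -> [19, 23, 28]
Merge: [14, 15, 30] + [19, 23, 28] -> [14, 15, 19, 23, 28, 30]

Final sorted array: [14, 15, 19, 23, 28, 30]

The merge sort proceeds by recursively splitting the array and merging sorted halves.
After all merges, the sorted array is [14, 15, 19, 23, 28, 30].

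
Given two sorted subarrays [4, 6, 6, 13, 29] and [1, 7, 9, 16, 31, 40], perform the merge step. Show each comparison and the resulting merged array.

Merging process:

Compare 4 vs 1: take 1 from right. Merged: [1]
Compare 4 vs 7: take 4 from left. Merged: [1, 4]
Compare 6 vs 7: take 6 from left. Merged: [1, 4, 6]
Compare 6 vs 7: take 6 from left. Merged: [1, 4, 6, 6]
Compare 13 vs 7: take 7 from right. Merged: [1, 4, 6, 6, 7]
Compare 13 vs 9: take 9 from right. Merged: [1, 4, 6, 6, 7, 9]
Compare 13 vs 16: take 13 from left. Merged: [1, 4, 6, 6, 7, 9, 13]
Compare 29 vs 16: take 16 from right. Merged: [1, 4, 6, 6, 7, 9, 13, 16]
Compare 29 vs 31: take 29 from left. Merged: [1, 4, 6, 6, 7, 9, 13, 16, 29]
Append remaining from right: [31, 40]. Merged: [1, 4, 6, 6, 7, 9, 13, 16, 29, 31, 40]

Final merged array: [1, 4, 6, 6, 7, 9, 13, 16, 29, 31, 40]
Total comparisons: 9

The merged array is [1, 4, 6, 6, 7, 9, 13, 16, 29, 31, 40], requiring 9 comparisons. The merge step runs in O(n) time where n is the total number of elements.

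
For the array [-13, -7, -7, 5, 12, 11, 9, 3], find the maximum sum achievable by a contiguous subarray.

Using Kadane's algorithm on [-13, -7, -7, 5, 12, 11, 9, 3]:

Scanning through the array:
Position 1 (value -7): max_ending_here = -7, max_so_far = -7
Position 2 (value -7): max_ending_here = -7, max_so_far = -7
Position 3 (value 5): max_ending_here = 5, max_so_far = 5
Position 4 (value 12): max_ending_here = 17, max_so_far = 17
Position 5 (value 11): max_ending_here = 28, max_so_far = 28
Position 6 (value 9): max_ending_here = 37, max_so_far = 37
Position 7 (value 3): max_ending_here = 40, max_so_far = 40

Maximum subarray: [5, 12, 11, 9, 3]
Maximum sum: 40

The maximum subarray is [5, 12, 11, 9, 3] with sum 40. This subarray runs from index 3 to index 7.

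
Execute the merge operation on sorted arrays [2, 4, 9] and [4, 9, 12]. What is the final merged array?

Merging process:

Compare 2 vs 4: take 2 from left. Merged: [2]
Compare 4 vs 4: take 4 from left. Merged: [2, 4]
Compare 9 vs 4: take 4 from right. Merged: [2, 4, 4]
Compare 9 vs 9: take 9 from left. Merged: [2, 4, 4, 9]
Append remaining from right: [9, 12]. Merged: [2, 4, 4, 9, 9, 12]

Final merged array: [2, 4, 4, 9, 9, 12]
Total comparisons: 4

The merged array is [2, 4, 4, 9, 9, 12], requiring 4 comparisons. The merge step runs in O(n) time where n is the total number of elements.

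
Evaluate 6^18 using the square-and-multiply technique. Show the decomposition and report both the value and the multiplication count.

Computing 6^18 by squaring (build up from 6^1; each line after the first costs one multiplication):

6^1 = 6
6^2 = (6^1)^2 = 6^2 = 36
6^4 = (6^2)^2 = 36^2 = 1296
6^8 = (6^4)^2 = 1296^2 = 1679616
6^9 = 6 * 6^8 = 6 * 1679616 = 10077696
6^18 = (6^9)^2 = 10077696^2 = 101559956668416

Result: 101559956668416
Multiplications needed: 5 (5 lines after 6^1)

6^18 = 101559956668416. Using exponentiation by squaring, this requires 5 multiplications. The key idea: if the exponent is even, square the half-power; if odd, multiply by the base once.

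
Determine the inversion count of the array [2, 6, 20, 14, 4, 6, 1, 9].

Finding inversions in [2, 6, 20, 14, 4, 6, 1, 9]:

(0, 6): arr[0]=2 > arr[6]=1
(1, 4): arr[1]=6 > arr[4]=4
(1, 6): arr[1]=6 > arr[6]=1
(2, 3): arr[2]=20 > arr[3]=14
(2, 4): arr[2]=20 > arr[4]=4
(2, 5): arr[2]=20 > arr[5]=6
(2, 6): arr[2]=20 > arr[6]=1
(2, 7): arr[2]=20 > arr[7]=9
(3, 4): arr[3]=14 > arr[4]=4
(3, 5): arr[3]=14 > arr[5]=6
(3, 6): arr[3]=14 > arr[6]=1
(3, 7): arr[3]=14 > arr[7]=9
(4, 6): arr[4]=4 > arr[6]=1
(5, 6): arr[5]=6 > arr[6]=1

Total inversions: 14

The array has 14 inversion(s): (0,6), (1,4), (1,6), (2,3), (2,4), (2,5), (2,6), (2,7), (3,4), (3,5), (3,6), (3,7), (4,6), (5,6). Each pair (i,j) satisfies i < j and arr[i] > arr[j].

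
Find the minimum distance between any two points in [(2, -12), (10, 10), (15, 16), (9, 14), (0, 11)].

Computing all pairwise distances among 5 points:

d((2, -12), (10, 10)) = 23.4094
d((2, -12), (15, 16)) = 30.8707
d((2, -12), (9, 14)) = 26.9258
d((2, -12), (0, 11)) = 23.0868
d((10, 10), (15, 16)) = 7.8102
d((10, 10), (9, 14)) = 4.1231 <-- minimum
d((10, 10), (0, 11)) = 10.0499
d((15, 16), (9, 14)) = 6.3246
d((15, 16), (0, 11)) = 15.8114
d((9, 14), (0, 11)) = 9.4868

Closest pair: (10, 10) and (9, 14) with distance 4.1231

The closest pair is (10, 10) and (9, 14) with Euclidean distance 4.1231. For 5 points, brute-force pairwise comparison is shown above. For large n, the divide-and-conquer algorithm (sort by x, recurse on halves, check the dividing strip) achieves O(n log n).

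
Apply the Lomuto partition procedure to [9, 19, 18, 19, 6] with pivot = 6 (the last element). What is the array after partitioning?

Lomuto partition with pivot = 6:

Initial array: [9, 19, 18, 19, 6]

arr[0]=9 > 6: no swap
arr[1]=19 > 6: no swap
arr[2]=18 > 6: no swap
arr[3]=19 > 6: no swap

Place pivot at position 0: [6, 19, 18, 19, 9]
Pivot position: 0

After partitioning with pivot 6, the array becomes [6, 19, 18, 19, 9]. The pivot is placed at index 0. All elements to the left of the pivot are <= 6, and all elements to the right are > 6.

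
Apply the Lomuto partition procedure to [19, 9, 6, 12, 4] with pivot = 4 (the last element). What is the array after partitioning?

Lomuto partition with pivot = 4:

Initial array: [19, 9, 6, 12, 4]

arr[0]=19 > 4: no swap
arr[1]=9 > 4: no swap
arr[2]=6 > 4: no swap
arr[3]=12 > 4: no swap

Place pivot at position 0: [4, 9, 6, 12, 19]
Pivot position: 0

After partitioning with pivot 4, the array becomes [4, 9, 6, 12, 19]. The pivot is placed at index 0. All elements to the left of the pivot are <= 4, and all elements to the right are > 4.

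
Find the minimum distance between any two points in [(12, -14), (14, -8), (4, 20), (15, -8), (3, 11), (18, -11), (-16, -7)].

Computing all pairwise distances among 7 points:

d((12, -14), (14, -8)) = 6.3246
d((12, -14), (4, 20)) = 34.9285
d((12, -14), (15, -8)) = 6.7082
d((12, -14), (3, 11)) = 26.5707
d((12, -14), (18, -11)) = 6.7082
d((12, -14), (-16, -7)) = 28.8617
d((14, -8), (4, 20)) = 29.7321
d((14, -8), (15, -8)) = 1.0 <-- minimum
d((14, -8), (3, 11)) = 21.9545
d((14, -8), (18, -11)) = 5.0
d((14, -8), (-16, -7)) = 30.0167
d((4, 20), (15, -8)) = 30.0832
d((4, 20), (3, 11)) = 9.0554
d((4, 20), (18, -11)) = 34.0147
d((4, 20), (-16, -7)) = 33.6006
d((15, -8), (3, 11)) = 22.4722
d((15, -8), (18, -11)) = 4.2426
d((15, -8), (-16, -7)) = 31.0161
d((3, 11), (18, -11)) = 26.6271
d((3, 11), (-16, -7)) = 26.1725
d((18, -11), (-16, -7)) = 34.2345

Closest pair: (14, -8) and (15, -8) with distance 1.0

The closest pair is (14, -8) and (15, -8) with Euclidean distance 1.0. For 7 points, brute-force pairwise comparison is shown above. For large n, the divide-and-conquer algorithm (sort by x, recurse on halves, check the dividing strip) achieves O(n log n).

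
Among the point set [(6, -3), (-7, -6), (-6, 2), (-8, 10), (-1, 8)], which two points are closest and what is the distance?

Computing all pairwise distances among 5 points:

d((6, -3), (-7, -6)) = 13.3417
d((6, -3), (-6, 2)) = 13.0
d((6, -3), (-8, 10)) = 19.105
d((6, -3), (-1, 8)) = 13.0384
d((-7, -6), (-6, 2)) = 8.0623
d((-7, -6), (-8, 10)) = 16.0312
d((-7, -6), (-1, 8)) = 15.2315
d((-6, 2), (-8, 10)) = 8.2462
d((-6, 2), (-1, 8)) = 7.8102
d((-8, 10), (-1, 8)) = 7.2801 <-- minimum

Closest pair: (-8, 10) and (-1, 8) with distance 7.2801

The closest pair is (-8, 10) and (-1, 8) with Euclidean distance 7.2801. For 5 points, brute-force pairwise comparison is shown above. For large n, the divide-and-conquer algorithm (sort by x, recurse on halves, check the dividing strip) achieves O(n log n).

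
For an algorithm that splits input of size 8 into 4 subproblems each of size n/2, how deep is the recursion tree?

For divide and conquer with division factor 2:

Problem sizes at each level:
Level 0: 8
Level 1: 4
Level 2: 2
Level 3: 1

The root is level 0 and the size-1 base case is level 3 (the tree spans levels 0 through 3, i.e. 4 levels counting the root), so the depth is the number of divisions: log_2(8) = 3

The recursion tree depth is log_2(8) = 3. At each level, the problem size is divided by 2, so it takes 3 divisions to reduce to a base case of size 1. The algorithm makes 4 recursive calls at each level.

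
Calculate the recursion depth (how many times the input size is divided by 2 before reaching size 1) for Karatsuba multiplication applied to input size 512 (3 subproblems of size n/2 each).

For divide and conquer with division factor 2:

Problem sizes at each level:
Level 0: 512
Level 1: 256
Level 2: 128
Level 3: 64
Level 4: 32
Level 5: 16
Level 6: 8
Level 7: 4
Level 8: 2
Level 9: 1

The root is level 0 and the size-1 base case is level 9 (the tree spans levels 0 through 9, i.e. 10 levels counting the root), so the depth is the number of divisions: log_2(512) = 9

The recursion tree depth is log_2(512) = 9. At each level, the problem size is divided by 2, so it takes 9 divisions to reduce to a base case of size 1. The algorithm makes 3 recursive calls at each level.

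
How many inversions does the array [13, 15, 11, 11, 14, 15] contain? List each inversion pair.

Finding inversions in [13, 15, 11, 11, 14, 15]:

(0, 2): arr[0]=13 > arr[2]=11
(0, 3): arr[0]=13 > arr[3]=11
(1, 2): arr[1]=15 > arr[2]=11
(1, 3): arr[1]=15 > arr[3]=11
(1, 4): arr[1]=15 > arr[4]=14

Total inversions: 5

The array has 5 inversion(s): (0,2), (0,3), (1,2), (1,3), (1,4). Each pair (i,j) satisfies i < j and arr[i] > arr[j].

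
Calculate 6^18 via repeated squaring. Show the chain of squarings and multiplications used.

Computing 6^18 by squaring (build up from 6^1; each line after the first costs one multiplication):

6^1 = 6
6^2 = (6^1)^2 = 6^2 = 36
6^4 = (6^2)^2 = 36^2 = 1296
6^8 = (6^4)^2 = 1296^2 = 1679616
6^9 = 6 * 6^8 = 6 * 1679616 = 10077696
6^18 = (6^9)^2 = 10077696^2 = 101559956668416

Result: 101559956668416
Multiplications needed: 5 (5 lines after 6^1)

6^18 = 101559956668416. Using exponentiation by squaring, this requires 5 multiplications. The key idea: if the exponent is even, square the half-power; if odd, multiply by the base once.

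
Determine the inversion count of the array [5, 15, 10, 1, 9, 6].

Finding inversions in [5, 15, 10, 1, 9, 6]:

(0, 3): arr[0]=5 > arr[3]=1
(1, 2): arr[1]=15 > arr[2]=10
(1, 3): arr[1]=15 > arr[3]=1
(1, 4): arr[1]=15 > arr[4]=9
(1, 5): arr[1]=15 > arr[5]=6
(2, 3): arr[2]=10 > arr[3]=1
(2, 4): arr[2]=10 > arr[4]=9
(2, 5): arr[2]=10 > arr[5]=6
(4, 5): arr[4]=9 > arr[5]=6

Total inversions: 9

The array has 9 inversion(s): (0,3), (1,2), (1,3), (1,4), (1,5), (2,3), (2,4), (2,5), (4,5). Each pair (i,j) satisfies i < j and arr[i] > arr[j].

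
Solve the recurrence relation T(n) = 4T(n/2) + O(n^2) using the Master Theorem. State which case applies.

Master Theorem for T(n) = 4T(n/2) + O(n^2):

a = 4, b = 2, c = 2
log_b(a) = log_2(4) = 2.0000

Case 2: c = 2 = log_2(4) = 2.0000
T(n) = O(n^2 log n) = O(n^2 log n)

For T(n) = 4T(n/2) + O(n^2): log_2(4) = 2.0000. This is Case 2 of the Master Theorem (c = log_b(a), equal work at all levels), giving O(n^2 log n).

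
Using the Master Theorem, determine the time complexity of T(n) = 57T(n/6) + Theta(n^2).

Master Theorem for T(n) = 57T(n/6) + O(n^2):

a = 57, b = 6, c = 2
log_b(a) = log_6(57) = 2.2565

Case 1: c = 2 < log_6(57) = 2.2565
T(n) = O(n^(log_6 57))

For T(n) = 57T(n/6) + O(n^2): log_6(57) = 2.2565. This is Case 1 of the Master Theorem (c < log_b(a), work dominated by leaves), giving O(n^(log_6 57)).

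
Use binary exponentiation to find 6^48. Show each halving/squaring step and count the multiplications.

Computing 6^48 by squaring (build up from 6^1; each line after the first costs one multiplication):

6^1 = 6
6^2 = (6^1)^2 = 6^2 = 36
6^3 = 6 * 6^2 = 6 * 36 = 216
6^6 = (6^3)^2 = 216^2 = 46656
6^12 = (6^6)^2 = 46656^2 = 2176782336
6^24 = (6^12)^2 = 2176782336^2 = 4738381338321616896
6^48 = (6^24)^2 = 4738381338321616896^2 = 22452257707354557240087211123792674816

Result: 22452257707354557240087211123792674816
Multiplications needed: 6 (6 lines after 6^1)

6^48 = 22452257707354557240087211123792674816. Using exponentiation by squaring, this requires 6 multiplications. The key idea: if the exponent is even, square the half-power; if odd, multiply by the base once.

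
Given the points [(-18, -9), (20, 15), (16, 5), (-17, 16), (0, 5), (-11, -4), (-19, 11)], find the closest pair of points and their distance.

Computing all pairwise distances among 7 points:

d((-18, -9), (20, 15)) = 44.9444
d((-18, -9), (16, 5)) = 36.7696
d((-18, -9), (-17, 16)) = 25.02
d((-18, -9), (0, 5)) = 22.8035
d((-18, -9), (-11, -4)) = 8.6023
d((-18, -9), (-19, 11)) = 20.025
d((20, 15), (16, 5)) = 10.7703
d((20, 15), (-17, 16)) = 37.0135
d((20, 15), (0, 5)) = 22.3607
d((20, 15), (-11, -4)) = 36.3593
d((20, 15), (-19, 11)) = 39.2046
d((16, 5), (-17, 16)) = 34.7851
d((16, 5), (0, 5)) = 16.0
d((16, 5), (-11, -4)) = 28.4605
d((16, 5), (-19, 11)) = 35.5106
d((-17, 16), (0, 5)) = 20.2485
d((-17, 16), (-11, -4)) = 20.8806
d((-17, 16), (-19, 11)) = 5.3852 <-- minimum
d((0, 5), (-11, -4)) = 14.2127
d((0, 5), (-19, 11)) = 19.9249
d((-11, -4), (-19, 11)) = 17.0

Closest pair: (-17, 16) and (-19, 11) with distance 5.3852

The closest pair is (-17, 16) and (-19, 11) with Euclidean distance 5.3852. For 7 points, brute-force pairwise comparison is shown above. For large n, the divide-and-conquer algorithm (sort by x, recurse on halves, check the dividing strip) achieves O(n log n).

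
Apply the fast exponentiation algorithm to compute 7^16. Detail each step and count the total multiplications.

Computing 7^16 by squaring (build up from 7^1; each line after the first costs one multiplication):

7^1 = 7
7^2 = (7^1)^2 = 7^2 = 49
7^4 = (7^2)^2 = 49^2 = 2401
7^8 = (7^4)^2 = 2401^2 = 5764801
7^16 = (7^8)^2 = 5764801^2 = 33232930569601

Result: 33232930569601
Multiplications needed: 4 (4 lines after 7^1)

7^16 = 33232930569601. Using exponentiation by squaring, this requires 4 multiplications. The key idea: if the exponent is even, square the half-power; if odd, multiply by the base once.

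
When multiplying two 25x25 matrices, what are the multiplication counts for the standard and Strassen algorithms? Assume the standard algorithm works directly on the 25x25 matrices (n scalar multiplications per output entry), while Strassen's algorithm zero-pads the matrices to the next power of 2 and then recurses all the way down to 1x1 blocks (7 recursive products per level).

Matrix multiplication for 25x25 matrices:

Strassen's algorithm requires power-of-2 dimensions. Pad 25x25 to 32x32 (next power of 2).

Standard algorithm: 25^3 = 15625 multiplications
Strassen's algorithm: 7^(log2(32)) = 7^5 = 16807 multiplications
Difference: 15625 - 16807 = -1182 (Strassen uses MORE here due to padding overhead — for small or just-over-power-of-2 n, padding can outweigh the per-level savings)

Standard: 15625 multiplications (25^3). Strassen: 16807 multiplications (7^5, after padding to 32x32). Strassen reduces 8 recursive multiplications to 7 at each level.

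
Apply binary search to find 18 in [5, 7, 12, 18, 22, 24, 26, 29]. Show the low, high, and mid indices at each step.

Binary search for 18 in [5, 7, 12, 18, 22, 24, 26, 29]:

lo=0, hi=7, mid=3, arr[mid]=18 -> Found target at index 3!

Binary search finds 18 at index 3 after 1 comparisons. The search repeatedly halves the search space by comparing with the middle element.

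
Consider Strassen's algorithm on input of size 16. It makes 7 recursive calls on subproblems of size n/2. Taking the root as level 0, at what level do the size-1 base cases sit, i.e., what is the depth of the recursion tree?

For divide and conquer with division factor 2:

Problem sizes at each level:
Level 0: 16
Level 1: 8
Level 2: 4
Level 3: 2
Level 4: 1

The root is level 0 and the size-1 base case is level 4 (the tree spans levels 0 through 4, i.e. 5 levels counting the root), so the depth is the number of divisions: log_2(16) = 4

The recursion tree depth is log_2(16) = 4. At each level, the problem size is divided by 2, so it takes 4 divisions to reduce to a base case of size 1. The algorithm makes 7 recursive calls at each level.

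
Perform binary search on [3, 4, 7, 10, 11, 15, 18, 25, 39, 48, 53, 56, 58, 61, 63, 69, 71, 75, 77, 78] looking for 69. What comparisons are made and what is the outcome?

Binary search for 69 in [3, 4, 7, 10, 11, 15, 18, 25, 39, 48, 53, 56, 58, 61, 63, 69, 71, 75, 77, 78]:

lo=0, hi=19, mid=9, arr[mid]=48 -> 48 < 69, search right half
lo=10, hi=19, mid=14, arr[mid]=63 -> 63 < 69, search right half
lo=15, hi=19, mid=17, arr[mid]=75 -> 75 > 69, search left half
lo=15, hi=16, mid=15, arr[mid]=69 -> Found target at index 15!

Binary search finds 69 at index 15 after 4 comparisons. The search repeatedly halves the search space by comparing with the middle element.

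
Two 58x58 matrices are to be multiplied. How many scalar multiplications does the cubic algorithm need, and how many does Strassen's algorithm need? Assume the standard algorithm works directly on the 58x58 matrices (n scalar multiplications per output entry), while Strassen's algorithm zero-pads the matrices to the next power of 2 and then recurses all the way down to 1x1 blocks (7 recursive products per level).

Matrix multiplication for 58x58 matrices:

Strassen's algorithm requires power-of-2 dimensions. Pad 58x58 to 64x64 (next power of 2).

Standard algorithm: 58^3 = 195112 multiplications
Strassen's algorithm: 7^(log2(64)) = 7^6 = 117649 multiplications
Savings: 195112 - 117649 = 77463 multiplications

Standard: 195112 multiplications (58^3). Strassen: 117649 multiplications (7^6, after padding to 64x64). Strassen reduces 8 recursive multiplications to 7 at each level.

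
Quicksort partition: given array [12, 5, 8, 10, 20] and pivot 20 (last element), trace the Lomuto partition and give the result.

Lomuto partition with pivot = 20:

Initial array: [12, 5, 8, 10, 20]

arr[0]=12 <= 20: swap with position 0, array becomes [12, 5, 8, 10, 20]
arr[1]=5 <= 20: swap with position 1, array becomes [12, 5, 8, 10, 20]
arr[2]=8 <= 20: swap with position 2, array becomes [12, 5, 8, 10, 20]
arr[3]=10 <= 20: swap with position 3, array becomes [12, 5, 8, 10, 20]

Place pivot at position 4: [12, 5, 8, 10, 20]
Pivot position: 4

After partitioning with pivot 20, the array becomes [12, 5, 8, 10, 20]. The pivot is placed at index 4. All elements to the left of the pivot are <= 20, and all elements to the right are > 20.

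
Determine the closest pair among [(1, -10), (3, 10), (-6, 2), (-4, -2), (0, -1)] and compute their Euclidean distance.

Computing all pairwise distances among 5 points:

d((1, -10), (3, 10)) = 20.0998
d((1, -10), (-6, 2)) = 13.8924
d((1, -10), (-4, -2)) = 9.434
d((1, -10), (0, -1)) = 9.0554
d((3, 10), (-6, 2)) = 12.0416
d((3, 10), (-4, -2)) = 13.8924
d((3, 10), (0, -1)) = 11.4018
d((-6, 2), (-4, -2)) = 4.4721
d((-6, 2), (0, -1)) = 6.7082
d((-4, -2), (0, -1)) = 4.1231 <-- minimum

Closest pair: (-4, -2) and (0, -1) with distance 4.1231

The closest pair is (-4, -2) and (0, -1) with Euclidean distance 4.1231. For 5 points, brute-force pairwise comparison is shown above. For large n, the divide-and-conquer algorithm (sort by x, recurse on halves, check the dividing strip) achieves O(n log n).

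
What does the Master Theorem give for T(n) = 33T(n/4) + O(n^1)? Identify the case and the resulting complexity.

Master Theorem for T(n) = 33T(n/4) + O(n^1):

a = 33, b = 4, c = 1
log_b(a) = log_4(33) = 2.5222

Case 1: c = 1 < log_4(33) = 2.5222
T(n) = O(n^(log_4 33))

For T(n) = 33T(n/4) + O(n^1): log_4(33) = 2.5222. This is Case 1 of the Master Theorem (c < log_b(a), work dominated by leaves), giving O(n^(log_4 33)).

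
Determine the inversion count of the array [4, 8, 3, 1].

Finding inversions in [4, 8, 3, 1]:

(0, 2): arr[0]=4 > arr[2]=3
(0, 3): arr[0]=4 > arr[3]=1
(1, 2): arr[1]=8 > arr[2]=3
(1, 3): arr[1]=8 > arr[3]=1
(2, 3): arr[2]=3 > arr[3]=1

Total inversions: 5

The array has 5 inversion(s): (0,2), (0,3), (1,2), (1,3), (2,3). Each pair (i,j) satisfies i < j and arr[i] > arr[j].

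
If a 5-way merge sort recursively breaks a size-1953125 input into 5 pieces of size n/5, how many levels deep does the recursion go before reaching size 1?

For divide and conquer with division factor 5:

Problem sizes at each level:
Level 0: 1953125
Level 1: 390625
Level 2: 78125
Level 3: 15625
Level 4: 3125
Level 5: 625
Level 6: 125
Level 7: 25
Level 8: 5
Level 9: 1

The root is level 0 and the size-1 base case is level 9 (the tree spans levels 0 through 9, i.e. 10 levels counting the root), so the depth is the number of divisions: log_5(1953125) = 9

The recursion tree depth is log_5(1953125) = 9. At each level, the problem size is divided by 5, so it takes 9 divisions to reduce to a base case of size 1. The algorithm makes 5 recursive calls at each level.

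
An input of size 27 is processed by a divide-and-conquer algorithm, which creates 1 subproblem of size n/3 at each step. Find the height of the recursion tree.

For divide and conquer with division factor 3:

Problem sizes at each level:
Level 0: 27
Level 1: 9
Level 2: 3
Level 3: 1

The root is level 0 and the size-1 base case is level 3 (the tree spans levels 0 through 3, i.e. 4 levels counting the root), so the depth is the number of divisions: log_3(27) = 3

The recursion tree depth is log_3(27) = 3. At each level, the problem size is divided by 3, so it takes 3 divisions to reduce to a base case of size 1. The algorithm makes 1 recursive call at each level.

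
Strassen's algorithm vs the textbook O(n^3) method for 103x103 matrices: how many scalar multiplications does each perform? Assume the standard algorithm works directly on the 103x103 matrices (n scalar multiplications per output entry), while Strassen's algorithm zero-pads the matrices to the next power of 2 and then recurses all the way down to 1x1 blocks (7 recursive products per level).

Matrix multiplication for 103x103 matrices:

Strassen's algorithm requires power-of-2 dimensions. Pad 103x103 to 128x128 (next power of 2).

Standard algorithm: 103^3 = 1092727 multiplications
Strassen's algorithm: 7^(log2(128)) = 7^7 = 823543 multiplications
Savings: 1092727 - 823543 = 269184 multiplications

Standard: 1092727 multiplications (103^3). Strassen: 823543 multiplications (7^7, after padding to 128x128). Strassen reduces 8 recursive multiplications to 7 at each level.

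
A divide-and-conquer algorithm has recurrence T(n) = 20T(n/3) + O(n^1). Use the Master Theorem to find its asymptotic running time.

Master Theorem for T(n) = 20T(n/3) + O(n^1):

a = 20, b = 3, c = 1
log_b(a) = log_3(20) = 2.7268

Case 1: c = 1 < log_3(20) = 2.7268
T(n) = O(n^(log_3 20))

For T(n) = 20T(n/3) + O(n^1): log_3(20) = 2.7268. This is Case 1 of the Master Theorem (c < log_b(a), work dominated by leaves), giving O(n^(log_3 20)).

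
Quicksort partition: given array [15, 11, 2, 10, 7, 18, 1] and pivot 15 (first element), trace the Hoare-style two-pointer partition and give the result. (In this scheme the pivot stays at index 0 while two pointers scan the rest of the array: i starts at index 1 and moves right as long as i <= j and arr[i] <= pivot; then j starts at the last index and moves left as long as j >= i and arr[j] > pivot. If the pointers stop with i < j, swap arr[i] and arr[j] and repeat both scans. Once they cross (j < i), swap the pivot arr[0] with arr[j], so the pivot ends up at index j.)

Hoare-style two-pointer partition with pivot = 15:

Initial array: [15, 11, 2, 10, 7, 18, 1]

Pointers start at i = 1, j = 6.
i stops at index 5 (arr[5]=18 > 15), j stops at index 6 (arr[6]=1 <= 15): swap arr[5] and arr[6], array becomes [15, 11, 2, 10, 7, 1, 18]
i ends at 6, j ends at 5: the pointers have crossed (j < i), so scanning stops.

Swap pivot arr[0] with arr[5] to place pivot at position 5: [1, 11, 2, 10, 7, 15, 18]
Pivot position: 5

After partitioning with pivot 15, the array becomes [1, 11, 2, 10, 7, 15, 18]. The pivot is placed at index 5. All elements to the left of the pivot are <= 15, and all elements to the right are > 15.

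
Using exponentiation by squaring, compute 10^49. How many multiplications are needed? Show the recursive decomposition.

Computing 10^49 by squaring (build up from 10^1; each line after the first costs one multiplication):

10^1 = 10
10^2 = (10^1)^2 = 10^2 = 100
10^3 = 10 * 10^2 = 10 * 100 = 1000
10^6 = (10^3)^2 = 1000^2 = 1000000
10^12 = (10^6)^2 = 1000000^2 = 1000000000000
10^24 = (10^12)^2 = 1000000000000^2 = 1000000000000000000000000
10^48 = (10^24)^2 = 1000000000000000000000000^2 = 1000000000000000000000000000000000000000000000000
10^49 = 10 * 10^48 = 10 * 1000000000000000000000000000000000000000000000000 = 10000000000000000000000000000000000000000000000000

Result: 10000000000000000000000000000000000000000000000000
Multiplications needed: 7 (7 lines after 10^1)

10^49 = 10000000000000000000000000000000000000000000000000. Using exponentiation by squaring, this requires 7 multiplications. The key idea: if the exponent is even, square the half-power; if odd, multiply by the base once.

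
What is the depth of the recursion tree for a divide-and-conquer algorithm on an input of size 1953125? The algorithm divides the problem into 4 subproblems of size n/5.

For divide and conquer with division factor 5:

Problem sizes at each level:
Level 0: 1953125
Level 1: 390625
Level 2: 78125
Level 3: 15625
Level 4: 3125
Level 5: 625
Level 6: 125
Level 7: 25
Level 8: 5
Level 9: 1

The root is level 0 and the size-1 base case is level 9 (the tree spans levels 0 through 9, i.e. 10 levels counting the root), so the depth is the number of divisions: log_5(1953125) = 9

The recursion tree depth is log_5(1953125) = 9. At each level, the problem size is divided by 5, so it takes 9 divisions to reduce to a base case of size 1. The algorithm makes 4 recursive calls at each level.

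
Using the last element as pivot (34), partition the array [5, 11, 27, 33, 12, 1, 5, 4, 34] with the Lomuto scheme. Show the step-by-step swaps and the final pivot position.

Lomuto partition with pivot = 34:

Initial array: [5, 11, 27, 33, 12, 1, 5, 4, 34]

arr[0]=5 <= 34: swap with position 0, array becomes [5, 11, 27, 33, 12, 1, 5, 4, 34]
arr[1]=11 <= 34: swap with position 1, array becomes [5, 11, 27, 33, 12, 1, 5, 4, 34]
arr[2]=27 <= 34: swap with position 2, array becomes [5, 11, 27, 33, 12, 1, 5, 4, 34]
arr[3]=33 <= 34: swap with position 3, array becomes [5, 11, 27, 33, 12, 1, 5, 4, 34]
arr[4]=12 <= 34: swap with position 4, array becomes [5, 11, 27, 33, 12, 1, 5, 4, 34]
arr[5]=1 <= 34: swap with position 5, array becomes [5, 11, 27, 33, 12, 1, 5, 4, 34]
arr[6]=5 <= 34: swap with position 6, array becomes [5, 11, 27, 33, 12, 1, 5, 4, 34]
arr[7]=4 <= 34: swap with position 7, array becomes [5, 11, 27, 33, 12, 1, 5, 4, 34]

Place pivot at position 8: [5, 11, 27, 33, 12, 1, 5, 4, 34]
Pivot position: 8

After partitioning with pivot 34, the array becomes [5, 11, 27, 33, 12, 1, 5, 4, 34]. The pivot is placed at index 8. All elements to the left of the pivot are <= 34, and all elements to the right are > 34.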